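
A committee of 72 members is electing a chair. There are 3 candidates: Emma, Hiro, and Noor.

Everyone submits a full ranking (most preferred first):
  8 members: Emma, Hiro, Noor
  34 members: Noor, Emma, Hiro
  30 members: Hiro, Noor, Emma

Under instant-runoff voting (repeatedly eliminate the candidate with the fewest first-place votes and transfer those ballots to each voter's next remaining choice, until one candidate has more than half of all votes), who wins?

Hiro

Round 1: Emma 8, Hiro 30, Noor 34. Emma eliminated.
Round 2: Hiro 38, Noor 34. Hiro has a majority (≥37).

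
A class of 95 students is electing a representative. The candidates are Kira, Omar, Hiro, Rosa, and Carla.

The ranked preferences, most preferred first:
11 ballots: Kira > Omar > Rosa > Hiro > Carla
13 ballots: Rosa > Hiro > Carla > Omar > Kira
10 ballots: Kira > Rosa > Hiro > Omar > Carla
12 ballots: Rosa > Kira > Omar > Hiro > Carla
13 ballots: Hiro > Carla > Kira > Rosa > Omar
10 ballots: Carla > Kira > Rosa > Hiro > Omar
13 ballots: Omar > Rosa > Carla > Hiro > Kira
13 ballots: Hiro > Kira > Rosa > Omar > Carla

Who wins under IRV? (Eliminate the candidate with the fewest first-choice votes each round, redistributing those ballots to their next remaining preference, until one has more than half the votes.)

Kira

Round 1: Kira 21, Omar 13, Hiro 26, Rosa 25, Carla 10. Carla eliminated.
Round 2: Kira 31, Omar 13, Hiro 26, Rosa 25. Omar eliminated.
Round 3: Kira 31, Hiro 26, Rosa 38. Hiro eliminated.
Round 4: Kira 57, Rosa 38. Kira has a majority (≥48).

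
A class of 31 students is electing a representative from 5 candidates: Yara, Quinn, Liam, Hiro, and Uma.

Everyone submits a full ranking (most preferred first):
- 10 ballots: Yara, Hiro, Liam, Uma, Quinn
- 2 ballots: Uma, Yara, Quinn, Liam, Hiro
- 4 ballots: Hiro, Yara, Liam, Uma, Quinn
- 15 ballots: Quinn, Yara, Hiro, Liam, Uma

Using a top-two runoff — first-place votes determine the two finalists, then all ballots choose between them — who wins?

Round 1 first-place votes: Yara 10, Quinn 15, Liam 0, Hiro 4, Uma 2. Quinn and Yara advance.
Runoff: Quinn is ranked above Yara on 15 ballots, Yara above Quinn on 16.

Yara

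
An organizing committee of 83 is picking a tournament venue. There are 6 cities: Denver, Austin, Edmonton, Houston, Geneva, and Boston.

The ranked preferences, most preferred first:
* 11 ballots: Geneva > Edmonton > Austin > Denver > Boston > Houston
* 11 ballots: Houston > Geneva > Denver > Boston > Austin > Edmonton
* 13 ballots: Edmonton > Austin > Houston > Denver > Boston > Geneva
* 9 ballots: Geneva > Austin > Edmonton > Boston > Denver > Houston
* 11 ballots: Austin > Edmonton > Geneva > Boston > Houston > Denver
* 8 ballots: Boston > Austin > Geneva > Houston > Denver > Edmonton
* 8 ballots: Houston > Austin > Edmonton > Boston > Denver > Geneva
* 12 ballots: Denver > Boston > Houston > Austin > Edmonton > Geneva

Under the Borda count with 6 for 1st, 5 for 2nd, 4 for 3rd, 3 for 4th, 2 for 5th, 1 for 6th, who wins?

Denver: 11×3 + 11×4 + 13×3 + 9×2 + 11×1 + 8×2 + 8×2 + 12×6 = 249
Austin: 11×4 + 11×2 + 13×5 + 9×5 + 11×6 + 8×5 + 8×5 + 12×3 = 358
Edmonton: 11×5 + 11×1 + 13×6 + 9×4 + 11×5 + 8×1 + 8×4 + 12×2 = 299
Houston: 11×1 + 11×6 + 13×4 + 9×1 + 11×2 + 8×3 + 8×6 + 12×4 = 280
Geneva: 11×6 + 11×5 + 13×1 + 9×6 + 11×4 + 8×4 + 8×1 + 12×1 = 284
Boston: 11×2 + 11×3 + 13×2 + 9×3 + 11×3 + 8×6 + 8×3 + 12×5 = 273

Austin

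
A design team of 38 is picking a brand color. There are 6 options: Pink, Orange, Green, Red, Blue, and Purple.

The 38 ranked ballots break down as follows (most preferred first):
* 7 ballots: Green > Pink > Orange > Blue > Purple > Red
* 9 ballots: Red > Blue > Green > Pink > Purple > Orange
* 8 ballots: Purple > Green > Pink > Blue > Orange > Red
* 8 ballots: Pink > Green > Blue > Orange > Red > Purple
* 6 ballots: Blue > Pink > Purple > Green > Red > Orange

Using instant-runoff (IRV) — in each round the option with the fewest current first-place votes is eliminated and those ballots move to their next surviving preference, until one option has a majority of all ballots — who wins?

Pink

Round 1: Pink 8, Orange 0, Green 7, Red 9, Blue 6, Purple 8. Orange eliminated.
Round 2: Pink 8, Green 7, Red 9, Blue 6, Purple 8. Blue eliminated.
Round 3: Pink 14, Green 7, Red 9, Purple 8. Green eliminated.
Round 4: Pink 21, Red 9, Purple 8. Pink has a majority (≥20).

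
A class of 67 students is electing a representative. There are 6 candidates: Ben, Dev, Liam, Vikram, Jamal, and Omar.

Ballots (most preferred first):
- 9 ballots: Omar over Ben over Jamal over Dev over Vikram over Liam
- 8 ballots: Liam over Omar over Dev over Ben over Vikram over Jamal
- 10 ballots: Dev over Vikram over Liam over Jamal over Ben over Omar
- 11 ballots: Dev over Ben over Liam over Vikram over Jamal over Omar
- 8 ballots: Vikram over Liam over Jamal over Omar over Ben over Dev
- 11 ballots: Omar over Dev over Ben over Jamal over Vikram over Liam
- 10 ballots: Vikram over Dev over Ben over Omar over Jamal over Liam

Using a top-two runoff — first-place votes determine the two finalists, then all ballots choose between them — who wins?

Round 1 first-place votes: Ben 0, Dev 21, Liam 8, Vikram 18, Jamal 0, Omar 20. Dev and Omar advance.
Runoff: Dev is ranked above Omar on 31 ballots, Omar above Dev on 36.

Omar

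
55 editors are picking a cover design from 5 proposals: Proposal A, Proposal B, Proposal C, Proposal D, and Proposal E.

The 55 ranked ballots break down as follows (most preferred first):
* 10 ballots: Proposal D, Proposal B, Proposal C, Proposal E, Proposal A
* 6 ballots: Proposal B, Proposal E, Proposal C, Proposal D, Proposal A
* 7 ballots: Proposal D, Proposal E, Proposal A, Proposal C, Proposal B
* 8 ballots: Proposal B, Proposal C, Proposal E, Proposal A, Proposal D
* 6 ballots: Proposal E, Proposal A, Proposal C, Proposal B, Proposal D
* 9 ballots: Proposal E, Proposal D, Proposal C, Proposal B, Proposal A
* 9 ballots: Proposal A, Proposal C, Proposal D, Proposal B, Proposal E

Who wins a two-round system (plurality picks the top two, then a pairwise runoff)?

Proposal E

Round 1 first-place votes: Proposal A 9, Proposal B 14, Proposal C 0, Proposal D 17, Proposal E 15. Proposal D and Proposal E advance.
Runoff: Proposal D is ranked above Proposal E on 26 ballots, Proposal E above Proposal D on 29.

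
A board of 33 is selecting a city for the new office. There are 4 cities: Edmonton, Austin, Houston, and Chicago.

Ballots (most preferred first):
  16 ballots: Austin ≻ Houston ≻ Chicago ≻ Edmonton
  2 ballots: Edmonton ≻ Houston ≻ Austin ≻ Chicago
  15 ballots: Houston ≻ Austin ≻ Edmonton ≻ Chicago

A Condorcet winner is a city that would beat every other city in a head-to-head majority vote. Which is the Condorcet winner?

Houston vs Edmonton: 31–2
Houston vs Austin: 17–16
Houston vs Chicago: 33–0
Houston beats every other city.

Houston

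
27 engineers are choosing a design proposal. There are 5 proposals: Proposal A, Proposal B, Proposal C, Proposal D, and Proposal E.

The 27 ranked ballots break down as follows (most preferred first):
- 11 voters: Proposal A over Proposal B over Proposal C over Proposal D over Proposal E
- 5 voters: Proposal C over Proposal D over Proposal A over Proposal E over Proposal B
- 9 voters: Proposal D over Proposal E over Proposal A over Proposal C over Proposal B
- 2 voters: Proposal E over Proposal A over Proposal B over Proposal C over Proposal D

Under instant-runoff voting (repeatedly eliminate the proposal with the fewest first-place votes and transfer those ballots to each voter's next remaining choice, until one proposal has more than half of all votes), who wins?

Round 1: Proposal A 11, Proposal B 0, Proposal C 5, Proposal D 9, Proposal E 2. Proposal B eliminated.
Round 2: Proposal A 11, Proposal C 5, Proposal D 9, Proposal E 2. Proposal E eliminated.
Round 3: Proposal A 13, Proposal C 5, Proposal D 9. Proposal C eliminated.
Round 4: Proposal A 13, Proposal D 14. Proposal D has a majority (≥14).

Proposal D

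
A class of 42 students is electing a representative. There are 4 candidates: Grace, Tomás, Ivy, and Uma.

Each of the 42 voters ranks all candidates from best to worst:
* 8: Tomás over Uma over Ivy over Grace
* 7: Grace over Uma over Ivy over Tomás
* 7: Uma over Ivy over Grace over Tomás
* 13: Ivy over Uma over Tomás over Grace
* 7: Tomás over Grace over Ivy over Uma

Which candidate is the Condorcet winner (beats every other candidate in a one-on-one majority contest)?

Uma vs Grace: 28–14
Uma vs Tomás: 27–15
Uma vs Ivy: 22–20
Uma beats every other candidate.

Uma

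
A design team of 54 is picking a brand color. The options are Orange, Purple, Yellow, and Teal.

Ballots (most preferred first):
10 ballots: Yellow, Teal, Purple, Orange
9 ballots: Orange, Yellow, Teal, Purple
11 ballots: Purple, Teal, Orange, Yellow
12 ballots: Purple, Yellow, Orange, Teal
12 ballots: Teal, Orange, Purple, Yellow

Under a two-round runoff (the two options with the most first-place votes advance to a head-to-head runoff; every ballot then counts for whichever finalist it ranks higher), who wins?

Round 1 first-place votes: Orange 9, Purple 23, Yellow 10, Teal 12. Purple and Teal advance.
Runoff: Purple is ranked above Teal on 23 ballots, Teal above Purple on 31.

Teal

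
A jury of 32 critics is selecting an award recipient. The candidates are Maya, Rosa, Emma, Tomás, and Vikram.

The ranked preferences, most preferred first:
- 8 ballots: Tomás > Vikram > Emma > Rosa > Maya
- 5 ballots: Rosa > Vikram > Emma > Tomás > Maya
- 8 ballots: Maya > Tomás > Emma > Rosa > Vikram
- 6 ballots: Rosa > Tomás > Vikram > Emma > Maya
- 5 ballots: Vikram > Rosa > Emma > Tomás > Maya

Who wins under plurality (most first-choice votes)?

First-place votes: Maya 8, Rosa 11, Emma 0, Tomás 8, Vikram 5.

Rosa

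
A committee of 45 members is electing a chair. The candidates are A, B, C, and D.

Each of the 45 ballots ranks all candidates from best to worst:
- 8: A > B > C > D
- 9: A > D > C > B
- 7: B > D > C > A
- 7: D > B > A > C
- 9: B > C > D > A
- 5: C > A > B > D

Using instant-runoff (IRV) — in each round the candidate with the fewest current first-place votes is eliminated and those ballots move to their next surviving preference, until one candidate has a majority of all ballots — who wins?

B

Round 1: A 17, B 16, C 5, D 7. C eliminated.
Round 2: A 22, B 16, D 7. D eliminated.
Round 3: A 22, B 23. B has a majority (≥23).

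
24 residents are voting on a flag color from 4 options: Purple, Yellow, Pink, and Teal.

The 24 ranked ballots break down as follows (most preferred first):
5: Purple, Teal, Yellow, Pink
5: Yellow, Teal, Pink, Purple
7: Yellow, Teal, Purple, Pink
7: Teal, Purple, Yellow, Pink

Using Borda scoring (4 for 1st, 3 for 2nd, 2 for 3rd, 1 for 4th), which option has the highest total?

Teal

Purple: 5×4 + 5×1 + 7×2 + 7×3 = 60
Yellow: 5×2 + 5×4 + 7×4 + 7×2 = 72
Pink: 5×1 + 5×2 + 7×1 + 7×1 = 29
Teal: 5×3 + 5×3 + 7×3 + 7×4 = 79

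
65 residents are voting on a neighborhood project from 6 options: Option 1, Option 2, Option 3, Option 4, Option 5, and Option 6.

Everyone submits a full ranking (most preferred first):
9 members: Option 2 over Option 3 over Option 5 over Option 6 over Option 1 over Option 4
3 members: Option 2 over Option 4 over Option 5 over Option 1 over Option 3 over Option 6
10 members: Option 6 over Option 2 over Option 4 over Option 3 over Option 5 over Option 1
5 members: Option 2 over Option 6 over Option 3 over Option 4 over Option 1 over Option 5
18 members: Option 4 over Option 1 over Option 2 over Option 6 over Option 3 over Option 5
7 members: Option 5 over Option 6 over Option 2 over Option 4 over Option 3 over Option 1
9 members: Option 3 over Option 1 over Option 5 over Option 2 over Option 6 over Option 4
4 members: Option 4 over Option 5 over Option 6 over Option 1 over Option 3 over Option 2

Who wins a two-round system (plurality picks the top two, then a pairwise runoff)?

Option 2

Round 1 first-place votes: Option 1 0, Option 2 17, Option 3 9, Option 4 22, Option 5 7, Option 6 10. Option 4 and Option 2 advance.
Runoff: Option 4 is ranked above Option 2 on 22 ballots, Option 2 above Option 4 on 43.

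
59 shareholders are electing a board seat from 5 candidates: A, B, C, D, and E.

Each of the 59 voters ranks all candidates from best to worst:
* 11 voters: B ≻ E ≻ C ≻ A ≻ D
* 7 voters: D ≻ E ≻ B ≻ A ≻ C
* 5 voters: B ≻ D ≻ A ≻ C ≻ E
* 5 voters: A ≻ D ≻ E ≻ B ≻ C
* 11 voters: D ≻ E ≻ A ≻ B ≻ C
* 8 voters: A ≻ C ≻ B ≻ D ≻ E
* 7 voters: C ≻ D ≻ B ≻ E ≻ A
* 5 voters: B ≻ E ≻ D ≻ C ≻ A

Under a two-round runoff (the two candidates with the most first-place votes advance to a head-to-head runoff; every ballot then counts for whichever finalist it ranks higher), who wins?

Round 1 first-place votes: A 13, B 21, C 7, D 18, E 0. B and D advance.
Runoff: B is ranked above D on 29 ballots, D above B on 30.

D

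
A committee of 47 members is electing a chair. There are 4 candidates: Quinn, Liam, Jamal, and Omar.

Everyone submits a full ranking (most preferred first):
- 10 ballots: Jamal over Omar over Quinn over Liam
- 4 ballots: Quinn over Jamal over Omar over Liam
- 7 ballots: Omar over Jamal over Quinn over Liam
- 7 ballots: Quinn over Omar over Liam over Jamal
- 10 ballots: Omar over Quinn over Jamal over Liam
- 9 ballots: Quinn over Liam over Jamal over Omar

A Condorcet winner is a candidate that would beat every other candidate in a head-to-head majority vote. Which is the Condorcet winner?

Omar vs Quinn: 27–20
Omar vs Liam: 38–9
Omar vs Jamal: 24–23
Omar beats every other candidate.

Omar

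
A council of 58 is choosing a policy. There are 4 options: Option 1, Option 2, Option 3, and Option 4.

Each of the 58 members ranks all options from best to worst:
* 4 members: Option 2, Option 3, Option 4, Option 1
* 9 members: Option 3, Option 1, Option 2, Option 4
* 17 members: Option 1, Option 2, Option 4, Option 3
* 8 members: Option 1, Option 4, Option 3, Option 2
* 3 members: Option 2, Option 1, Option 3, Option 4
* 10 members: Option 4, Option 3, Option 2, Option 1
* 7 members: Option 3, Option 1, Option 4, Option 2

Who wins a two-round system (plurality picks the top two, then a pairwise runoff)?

Option 3

Round 1 first-place votes: Option 1 25, Option 2 7, Option 3 16, Option 4 10. Option 1 and Option 3 advance.
Runoff: Option 1 is ranked above Option 3 on 28 ballots, Option 3 above Option 1 on 30.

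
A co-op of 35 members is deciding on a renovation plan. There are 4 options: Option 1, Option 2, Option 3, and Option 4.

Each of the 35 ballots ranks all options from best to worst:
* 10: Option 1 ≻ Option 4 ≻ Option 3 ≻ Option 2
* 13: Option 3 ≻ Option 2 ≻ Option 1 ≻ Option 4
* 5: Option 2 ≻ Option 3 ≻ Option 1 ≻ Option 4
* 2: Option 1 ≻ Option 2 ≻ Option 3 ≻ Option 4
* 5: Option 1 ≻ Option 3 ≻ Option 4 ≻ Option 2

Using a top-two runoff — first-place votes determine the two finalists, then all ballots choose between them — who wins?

Round 1 first-place votes: Option 1 17, Option 2 5, Option 3 13, Option 4 0. Option 1 and Option 3 advance.
Runoff: Option 1 is ranked above Option 3 on 17 ballots, Option 3 above Option 1 on 18.

Option 3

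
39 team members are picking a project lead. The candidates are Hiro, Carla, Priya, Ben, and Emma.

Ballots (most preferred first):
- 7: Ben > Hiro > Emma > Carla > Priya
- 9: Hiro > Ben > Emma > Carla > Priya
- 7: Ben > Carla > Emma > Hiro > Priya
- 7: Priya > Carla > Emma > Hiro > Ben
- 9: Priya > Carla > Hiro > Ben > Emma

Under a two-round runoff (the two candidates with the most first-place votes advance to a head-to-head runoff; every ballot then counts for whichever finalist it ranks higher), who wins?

Ben

Round 1 first-place votes: Hiro 9, Carla 0, Priya 16, Ben 14, Emma 0. Priya and Ben advance.
Runoff: Priya is ranked above Ben on 16 ballots, Ben above Priya on 23.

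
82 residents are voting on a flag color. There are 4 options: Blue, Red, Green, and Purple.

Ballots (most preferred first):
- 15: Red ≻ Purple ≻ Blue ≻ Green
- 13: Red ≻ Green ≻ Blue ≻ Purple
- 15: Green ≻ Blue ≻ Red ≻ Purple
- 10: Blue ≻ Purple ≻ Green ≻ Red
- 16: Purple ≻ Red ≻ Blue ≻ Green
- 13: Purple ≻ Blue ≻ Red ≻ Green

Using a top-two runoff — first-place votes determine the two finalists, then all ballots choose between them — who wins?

Red

Round 1 first-place votes: Blue 10, Red 28, Green 15, Purple 29. Purple and Red advance.
Runoff: Purple is ranked above Red on 39 ballots, Red above Purple on 43.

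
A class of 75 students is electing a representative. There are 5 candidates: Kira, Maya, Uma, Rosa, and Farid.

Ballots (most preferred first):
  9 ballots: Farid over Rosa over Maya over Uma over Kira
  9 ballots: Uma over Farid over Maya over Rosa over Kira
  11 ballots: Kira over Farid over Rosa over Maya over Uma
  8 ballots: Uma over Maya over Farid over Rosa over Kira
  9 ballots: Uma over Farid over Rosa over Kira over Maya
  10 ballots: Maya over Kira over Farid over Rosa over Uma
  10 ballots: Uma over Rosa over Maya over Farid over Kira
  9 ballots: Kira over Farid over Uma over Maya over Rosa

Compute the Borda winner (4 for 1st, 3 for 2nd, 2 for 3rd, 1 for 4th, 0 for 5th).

Farid

Kira: 9×0 + 9×0 + 11×4 + 8×0 + 9×1 + 10×3 + 10×0 + 9×4 = 119
Maya: 9×2 + 9×2 + 11×1 + 8×3 + 9×0 + 10×4 + 10×2 + 9×1 = 140
Uma: 9×1 + 9×4 + 11×0 + 8×4 + 9×4 + 10×0 + 10×4 + 9×2 = 171
Rosa: 9×3 + 9×1 + 11×2 + 8×1 + 9×2 + 10×1 + 10×3 + 9×0 = 124
Farid: 9×4 + 9×3 + 11×3 + 8×2 + 9×3 + 10×2 + 10×1 + 9×3 = 196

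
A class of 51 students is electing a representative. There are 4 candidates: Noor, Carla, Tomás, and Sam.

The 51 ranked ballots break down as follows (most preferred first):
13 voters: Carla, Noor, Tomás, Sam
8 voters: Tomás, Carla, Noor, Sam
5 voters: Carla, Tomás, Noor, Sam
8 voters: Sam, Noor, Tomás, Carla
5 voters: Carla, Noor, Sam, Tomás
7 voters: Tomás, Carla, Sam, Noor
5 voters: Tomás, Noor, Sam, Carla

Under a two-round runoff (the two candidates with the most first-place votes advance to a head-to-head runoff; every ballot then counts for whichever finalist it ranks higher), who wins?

Round 1 first-place votes: Noor 0, Carla 23, Tomás 20, Sam 8. Carla and Tomás advance.
Runoff: Carla is ranked above Tomás on 23 ballots, Tomás above Carla on 28.

Tomás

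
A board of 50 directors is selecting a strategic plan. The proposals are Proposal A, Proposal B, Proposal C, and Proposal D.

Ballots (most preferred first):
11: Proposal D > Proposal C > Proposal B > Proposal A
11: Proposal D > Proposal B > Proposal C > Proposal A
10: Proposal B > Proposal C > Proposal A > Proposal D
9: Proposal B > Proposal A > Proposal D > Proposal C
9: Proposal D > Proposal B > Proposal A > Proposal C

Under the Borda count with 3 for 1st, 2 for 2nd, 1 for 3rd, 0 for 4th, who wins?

Proposal A: 11×0 + 11×0 + 10×1 + 9×2 + 9×1 = 37
Proposal B: 11×1 + 11×2 + 10×3 + 9×3 + 9×2 = 108
Proposal C: 11×2 + 11×1 + 10×2 + 9×0 + 9×0 = 53
Proposal D: 11×3 + 11×3 + 10×0 + 9×1 + 9×3 = 102

Proposal B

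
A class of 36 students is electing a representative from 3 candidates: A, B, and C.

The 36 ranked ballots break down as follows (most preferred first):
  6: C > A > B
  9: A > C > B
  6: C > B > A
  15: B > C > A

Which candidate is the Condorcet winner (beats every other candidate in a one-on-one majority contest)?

C vs A: 27–9
C vs B: 21–15
C beats every other candidate.

C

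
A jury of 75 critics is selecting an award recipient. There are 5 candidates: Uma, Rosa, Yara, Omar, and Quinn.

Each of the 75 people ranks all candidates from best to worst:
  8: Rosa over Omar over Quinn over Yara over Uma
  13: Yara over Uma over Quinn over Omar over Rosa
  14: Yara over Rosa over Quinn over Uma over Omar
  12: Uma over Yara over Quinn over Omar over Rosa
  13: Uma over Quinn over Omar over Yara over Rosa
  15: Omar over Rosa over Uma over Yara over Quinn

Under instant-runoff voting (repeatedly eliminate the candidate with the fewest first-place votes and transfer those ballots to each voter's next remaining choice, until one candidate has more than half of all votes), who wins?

Round 1: Uma 25, Rosa 8, Yara 27, Omar 15, Quinn 0. Quinn eliminated.
Round 2: Uma 25, Rosa 8, Yara 27, Omar 15. Rosa eliminated.
Round 3: Uma 25, Yara 27, Omar 23. Omar eliminated.
Round 4: Uma 40, Yara 35. Uma has a majority (≥38).

Uma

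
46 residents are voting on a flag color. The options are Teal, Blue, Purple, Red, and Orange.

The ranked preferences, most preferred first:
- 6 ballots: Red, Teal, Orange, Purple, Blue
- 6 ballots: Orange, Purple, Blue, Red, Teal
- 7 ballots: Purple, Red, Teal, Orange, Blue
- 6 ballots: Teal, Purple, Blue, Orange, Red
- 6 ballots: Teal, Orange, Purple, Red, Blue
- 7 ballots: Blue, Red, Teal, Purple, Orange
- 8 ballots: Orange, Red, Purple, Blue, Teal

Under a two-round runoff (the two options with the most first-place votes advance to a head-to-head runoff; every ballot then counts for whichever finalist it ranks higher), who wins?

Teal

Round 1 first-place votes: Teal 12, Blue 7, Purple 7, Red 6, Orange 14. Orange and Teal advance.
Runoff: Orange is ranked above Teal on 14 ballots, Teal above Orange on 32.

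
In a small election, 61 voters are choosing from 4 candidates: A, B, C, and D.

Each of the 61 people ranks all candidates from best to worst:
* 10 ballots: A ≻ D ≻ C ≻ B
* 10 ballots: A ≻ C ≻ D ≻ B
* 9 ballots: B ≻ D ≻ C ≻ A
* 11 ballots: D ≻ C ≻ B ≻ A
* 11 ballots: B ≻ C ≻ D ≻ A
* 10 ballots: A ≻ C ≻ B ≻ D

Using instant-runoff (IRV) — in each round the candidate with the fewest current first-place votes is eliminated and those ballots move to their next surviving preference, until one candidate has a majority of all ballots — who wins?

Round 1: A 30, B 20, C 0, D 11. C eliminated.
Round 2: A 30, B 20, D 11. D eliminated.
Round 3: A 30, B 31. B has a majority (≥31).

B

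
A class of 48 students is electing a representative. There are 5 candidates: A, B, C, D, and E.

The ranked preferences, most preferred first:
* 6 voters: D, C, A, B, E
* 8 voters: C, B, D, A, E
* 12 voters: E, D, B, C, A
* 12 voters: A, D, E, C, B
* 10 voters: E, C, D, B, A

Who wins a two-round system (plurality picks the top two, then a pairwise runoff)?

Round 1 first-place votes: A 12, B 0, C 8, D 6, E 22. E and A advance.
Runoff: E is ranked above A on 22 ballots, A above E on 26.

A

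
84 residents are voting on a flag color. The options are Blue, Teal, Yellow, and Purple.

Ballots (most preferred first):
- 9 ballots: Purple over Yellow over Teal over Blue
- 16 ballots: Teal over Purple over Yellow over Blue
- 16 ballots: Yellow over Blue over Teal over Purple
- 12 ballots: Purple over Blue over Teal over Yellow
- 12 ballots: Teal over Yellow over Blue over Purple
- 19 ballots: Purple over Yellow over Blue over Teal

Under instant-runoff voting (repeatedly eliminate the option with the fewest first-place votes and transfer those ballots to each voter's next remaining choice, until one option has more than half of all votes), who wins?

Teal

Round 1: Blue 0, Teal 28, Yellow 16, Purple 40. Blue eliminated.
Round 2: Teal 28, Yellow 16, Purple 40. Yellow eliminated.
Round 3: Teal 44, Purple 40. Teal has a majority (≥43).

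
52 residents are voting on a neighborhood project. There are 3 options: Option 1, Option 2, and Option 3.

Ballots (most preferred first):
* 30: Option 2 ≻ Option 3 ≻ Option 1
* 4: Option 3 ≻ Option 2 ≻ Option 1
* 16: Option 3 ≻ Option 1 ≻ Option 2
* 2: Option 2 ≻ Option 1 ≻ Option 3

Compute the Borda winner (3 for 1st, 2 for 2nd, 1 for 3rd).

Option 1: 30×1 + 4×1 + 16×2 + 2×2 = 70
Option 2: 30×3 + 4×2 + 16×1 + 2×3 = 120
Option 3: 30×2 + 4×3 + 16×3 + 2×1 = 122

Option 3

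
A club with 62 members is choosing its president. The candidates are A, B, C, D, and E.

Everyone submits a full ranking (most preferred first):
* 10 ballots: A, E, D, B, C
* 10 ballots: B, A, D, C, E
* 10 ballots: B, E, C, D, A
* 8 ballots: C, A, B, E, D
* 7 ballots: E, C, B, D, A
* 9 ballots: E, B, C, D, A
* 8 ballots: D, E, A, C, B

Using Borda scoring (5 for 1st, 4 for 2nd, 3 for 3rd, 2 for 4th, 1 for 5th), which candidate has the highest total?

E

A: 10×5 + 10×4 + 10×1 + 8×4 + 7×1 + 9×1 + 8×3 = 172
B: 10×2 + 10×5 + 10×5 + 8×3 + 7×3 + 9×4 + 8×1 = 209
C: 10×1 + 10×2 + 10×3 + 8×5 + 7×4 + 9×3 + 8×2 = 171
D: 10×3 + 10×3 + 10×2 + 8×1 + 7×2 + 9×2 + 8×5 = 160
E: 10×4 + 10×1 + 10×4 + 8×2 + 7×5 + 9×5 + 8×4 = 218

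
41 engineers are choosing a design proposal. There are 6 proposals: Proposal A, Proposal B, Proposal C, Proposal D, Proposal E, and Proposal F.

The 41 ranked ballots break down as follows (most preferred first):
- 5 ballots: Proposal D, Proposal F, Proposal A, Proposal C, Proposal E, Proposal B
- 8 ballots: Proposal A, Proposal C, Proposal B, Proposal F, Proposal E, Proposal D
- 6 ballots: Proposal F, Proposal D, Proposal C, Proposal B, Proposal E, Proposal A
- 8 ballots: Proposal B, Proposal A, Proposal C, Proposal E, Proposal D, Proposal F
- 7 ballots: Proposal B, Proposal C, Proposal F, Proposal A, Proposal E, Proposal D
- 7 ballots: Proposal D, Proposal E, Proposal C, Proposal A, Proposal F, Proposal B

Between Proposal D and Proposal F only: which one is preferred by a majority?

Proposal D is ranked above Proposal F on 20 ballots; Proposal F above Proposal D on 21.

Proposal F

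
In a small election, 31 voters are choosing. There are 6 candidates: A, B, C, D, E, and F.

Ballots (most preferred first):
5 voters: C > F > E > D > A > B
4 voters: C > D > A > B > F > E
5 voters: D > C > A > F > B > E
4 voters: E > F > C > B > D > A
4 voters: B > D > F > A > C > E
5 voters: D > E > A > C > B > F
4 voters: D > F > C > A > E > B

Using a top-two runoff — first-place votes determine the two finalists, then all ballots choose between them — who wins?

Round 1 first-place votes: A 0, B 4, C 9, D 14, E 4, F 0. D and C advance.
Runoff: D is ranked above C on 18 ballots, C above D on 13.

D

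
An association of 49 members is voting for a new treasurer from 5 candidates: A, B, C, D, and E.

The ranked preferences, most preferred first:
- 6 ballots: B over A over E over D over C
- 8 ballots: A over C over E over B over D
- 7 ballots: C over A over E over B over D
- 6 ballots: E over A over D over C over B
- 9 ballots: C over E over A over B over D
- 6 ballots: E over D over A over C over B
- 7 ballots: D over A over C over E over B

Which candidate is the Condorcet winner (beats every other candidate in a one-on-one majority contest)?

A

A vs B: 43–6
A vs C: 33–16
A vs D: 36–13
A vs E: 28–21
A beats every other candidate.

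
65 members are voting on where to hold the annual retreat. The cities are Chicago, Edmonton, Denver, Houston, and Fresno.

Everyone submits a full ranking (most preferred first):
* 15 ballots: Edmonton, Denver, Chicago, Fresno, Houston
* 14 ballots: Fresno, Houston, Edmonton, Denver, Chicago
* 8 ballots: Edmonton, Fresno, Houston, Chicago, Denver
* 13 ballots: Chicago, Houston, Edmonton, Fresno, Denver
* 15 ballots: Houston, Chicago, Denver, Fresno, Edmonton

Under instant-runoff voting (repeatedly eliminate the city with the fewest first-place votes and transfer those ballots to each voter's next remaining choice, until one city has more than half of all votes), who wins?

Houston

Round 1: Chicago 13, Edmonton 23, Denver 0, Houston 15, Fresno 14. Denver eliminated.
Round 2: Chicago 13, Edmonton 23, Houston 15, Fresno 14. Chicago eliminated.
Round 3: Edmonton 23, Houston 28, Fresno 14. Fresno eliminated.
Round 4: Edmonton 23, Houston 42. Houston has a majority (≥33).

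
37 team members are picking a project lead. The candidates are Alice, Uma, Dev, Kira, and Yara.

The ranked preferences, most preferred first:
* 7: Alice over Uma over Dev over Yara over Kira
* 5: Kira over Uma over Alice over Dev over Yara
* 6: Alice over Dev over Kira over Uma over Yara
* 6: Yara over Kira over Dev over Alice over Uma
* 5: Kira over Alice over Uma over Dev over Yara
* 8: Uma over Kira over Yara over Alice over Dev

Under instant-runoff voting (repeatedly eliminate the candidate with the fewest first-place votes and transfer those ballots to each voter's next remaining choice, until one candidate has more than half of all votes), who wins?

Kira

Round 1: Alice 13, Uma 8, Dev 0, Kira 10, Yara 6. Dev eliminated.
Round 2: Alice 13, Uma 8, Kira 10, Yara 6. Yara eliminated.
Round 3: Alice 13, Uma 8, Kira 16. Uma eliminated.
Round 4: Alice 13, Kira 24. Kira has a majority (≥19).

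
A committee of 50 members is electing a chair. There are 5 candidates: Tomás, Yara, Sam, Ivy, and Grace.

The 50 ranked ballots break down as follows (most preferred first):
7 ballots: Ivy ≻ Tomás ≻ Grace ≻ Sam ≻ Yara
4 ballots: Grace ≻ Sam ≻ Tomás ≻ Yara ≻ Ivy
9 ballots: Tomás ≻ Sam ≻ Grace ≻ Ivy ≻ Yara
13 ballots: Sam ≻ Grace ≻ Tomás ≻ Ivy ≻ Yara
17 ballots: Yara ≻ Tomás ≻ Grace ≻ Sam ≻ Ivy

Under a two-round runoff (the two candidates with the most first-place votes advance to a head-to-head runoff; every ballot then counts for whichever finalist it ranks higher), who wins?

Sam

Round 1 first-place votes: Tomás 9, Yara 17, Sam 13, Ivy 7, Grace 4. Yara and Sam advance.
Runoff: Yara is ranked above Sam on 17 ballots, Sam above Yara on 33.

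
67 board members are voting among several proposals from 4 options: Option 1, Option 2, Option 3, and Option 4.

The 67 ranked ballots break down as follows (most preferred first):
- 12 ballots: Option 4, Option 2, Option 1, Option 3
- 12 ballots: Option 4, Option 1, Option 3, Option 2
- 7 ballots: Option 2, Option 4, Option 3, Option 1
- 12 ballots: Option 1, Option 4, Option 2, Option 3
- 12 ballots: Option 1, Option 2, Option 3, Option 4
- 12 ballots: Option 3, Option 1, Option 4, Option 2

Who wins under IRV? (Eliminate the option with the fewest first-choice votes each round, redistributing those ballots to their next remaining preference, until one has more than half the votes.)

Round 1: Option 1 24, Option 2 7, Option 3 12, Option 4 24. Option 2 eliminated.
Round 2: Option 1 24, Option 3 12, Option 4 31. Option 3 eliminated.
Round 3: Option 1 36, Option 4 31. Option 1 has a majority (≥34).

Option 1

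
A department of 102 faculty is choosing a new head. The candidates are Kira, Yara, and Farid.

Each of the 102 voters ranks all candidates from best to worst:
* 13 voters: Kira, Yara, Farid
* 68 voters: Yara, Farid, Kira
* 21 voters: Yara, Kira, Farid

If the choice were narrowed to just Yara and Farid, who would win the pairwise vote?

Yara

Yara is ranked above Farid on 102 ballots; Farid above Yara on 0.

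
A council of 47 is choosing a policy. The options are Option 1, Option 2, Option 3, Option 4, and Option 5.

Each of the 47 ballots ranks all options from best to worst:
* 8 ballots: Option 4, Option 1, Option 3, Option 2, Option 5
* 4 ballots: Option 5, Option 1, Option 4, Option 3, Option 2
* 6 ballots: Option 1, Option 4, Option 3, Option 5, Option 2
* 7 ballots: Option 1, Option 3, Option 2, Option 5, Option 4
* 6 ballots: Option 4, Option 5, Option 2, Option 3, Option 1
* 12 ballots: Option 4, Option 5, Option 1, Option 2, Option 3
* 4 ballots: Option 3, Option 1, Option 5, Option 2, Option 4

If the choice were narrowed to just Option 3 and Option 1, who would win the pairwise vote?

Option 3 is ranked above Option 1 on 10 ballots; Option 1 above Option 3 on 37.

Option 1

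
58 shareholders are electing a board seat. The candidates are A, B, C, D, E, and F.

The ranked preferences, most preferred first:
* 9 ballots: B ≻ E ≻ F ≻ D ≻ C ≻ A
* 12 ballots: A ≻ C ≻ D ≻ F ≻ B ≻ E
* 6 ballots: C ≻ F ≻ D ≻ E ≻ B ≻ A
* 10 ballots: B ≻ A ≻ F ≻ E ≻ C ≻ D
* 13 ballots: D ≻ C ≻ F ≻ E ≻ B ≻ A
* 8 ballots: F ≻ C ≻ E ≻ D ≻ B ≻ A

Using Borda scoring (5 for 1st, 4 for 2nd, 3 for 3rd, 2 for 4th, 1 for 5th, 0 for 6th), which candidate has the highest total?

A: 9×0 + 12×5 + 6×0 + 10×4 + 13×0 + 8×0 = 100
B: 9×5 + 12×1 + 6×1 + 10×5 + 13×1 + 8×1 = 134
C: 9×1 + 12×4 + 6×5 + 10×1 + 13×4 + 8×4 = 181
D: 9×2 + 12×3 + 6×3 + 10×0 + 13×5 + 8×2 = 153
E: 9×4 + 12×0 + 6×2 + 10×2 + 13×2 + 8×3 = 118
F: 9×3 + 12×2 + 6×4 + 10×3 + 13×3 + 8×5 = 184

F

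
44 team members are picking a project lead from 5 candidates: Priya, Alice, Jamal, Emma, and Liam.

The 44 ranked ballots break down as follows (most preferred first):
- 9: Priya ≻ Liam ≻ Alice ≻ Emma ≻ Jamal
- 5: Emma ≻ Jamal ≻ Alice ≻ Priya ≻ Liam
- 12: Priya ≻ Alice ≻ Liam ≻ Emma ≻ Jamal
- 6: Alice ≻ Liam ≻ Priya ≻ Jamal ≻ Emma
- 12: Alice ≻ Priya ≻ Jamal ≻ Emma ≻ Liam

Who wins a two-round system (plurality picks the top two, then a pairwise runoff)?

Round 1 first-place votes: Priya 21, Alice 18, Jamal 0, Emma 5, Liam 0. Priya and Alice advance.
Runoff: Priya is ranked above Alice on 21 ballots, Alice above Priya on 23.

Alice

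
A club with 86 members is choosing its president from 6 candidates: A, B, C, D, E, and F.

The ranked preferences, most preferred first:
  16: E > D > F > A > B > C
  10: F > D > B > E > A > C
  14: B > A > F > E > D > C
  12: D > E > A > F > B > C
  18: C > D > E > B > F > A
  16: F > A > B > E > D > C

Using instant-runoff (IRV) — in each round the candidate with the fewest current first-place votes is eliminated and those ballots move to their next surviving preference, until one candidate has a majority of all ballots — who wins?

E

Round 1: A 0, B 14, C 18, D 12, E 16, F 26. A eliminated.
Round 2: B 14, C 18, D 12, E 16, F 26. D eliminated.
Round 3: B 14, C 18, E 28, F 26. B eliminated.
Round 4: C 18, E 28, F 40. C eliminated.
Round 5: E 46, F 40. E has a majority (≥44).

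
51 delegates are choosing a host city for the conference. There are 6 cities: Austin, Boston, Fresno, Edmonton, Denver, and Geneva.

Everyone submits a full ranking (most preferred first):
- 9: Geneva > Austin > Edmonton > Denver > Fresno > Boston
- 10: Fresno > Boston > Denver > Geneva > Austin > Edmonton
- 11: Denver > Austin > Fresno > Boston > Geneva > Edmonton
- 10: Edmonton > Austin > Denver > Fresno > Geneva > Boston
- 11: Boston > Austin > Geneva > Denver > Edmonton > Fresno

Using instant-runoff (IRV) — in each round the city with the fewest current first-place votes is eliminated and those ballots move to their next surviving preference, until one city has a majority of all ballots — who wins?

Boston

Round 1: Austin 0, Boston 11, Fresno 10, Edmonton 10, Denver 11, Geneva 9. Austin eliminated.
Round 2: Boston 11, Fresno 10, Edmonton 10, Denver 11, Geneva 9. Geneva eliminated.
Round 3: Boston 11, Fresno 10, Edmonton 19, Denver 11. Fresno eliminated.
Round 4: Boston 21, Edmonton 19, Denver 11. Denver eliminated.
Round 5: Boston 32, Edmonton 19. Boston has a majority (≥26).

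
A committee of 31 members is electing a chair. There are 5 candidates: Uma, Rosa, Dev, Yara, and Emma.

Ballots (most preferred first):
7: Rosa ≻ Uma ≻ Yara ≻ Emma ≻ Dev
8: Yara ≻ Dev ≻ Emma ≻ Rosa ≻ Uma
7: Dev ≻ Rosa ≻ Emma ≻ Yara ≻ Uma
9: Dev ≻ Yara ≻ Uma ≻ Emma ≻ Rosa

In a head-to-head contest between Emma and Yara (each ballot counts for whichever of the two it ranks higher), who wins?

Yara

Emma is ranked above Yara on 7 ballots; Yara above Emma on 24.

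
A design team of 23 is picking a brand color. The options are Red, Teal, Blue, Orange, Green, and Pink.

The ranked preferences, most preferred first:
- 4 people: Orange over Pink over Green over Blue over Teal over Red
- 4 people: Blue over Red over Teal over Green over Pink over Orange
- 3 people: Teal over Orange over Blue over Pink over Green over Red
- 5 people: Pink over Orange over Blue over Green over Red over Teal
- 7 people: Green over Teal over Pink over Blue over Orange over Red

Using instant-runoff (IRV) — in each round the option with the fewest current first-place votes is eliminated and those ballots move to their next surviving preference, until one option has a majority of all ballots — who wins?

Round 1: Red 0, Teal 3, Blue 4, Orange 4, Green 7, Pink 5. Red eliminated.
Round 2: Teal 3, Blue 4, Orange 4, Green 7, Pink 5. Teal eliminated.
Round 3: Blue 4, Orange 7, Green 7, Pink 5. Blue eliminated.
Round 4: Orange 7, Green 11, Pink 5. Pink eliminated.
Round 5: Orange 12, Green 11. Orange has a majority (≥12).

Orange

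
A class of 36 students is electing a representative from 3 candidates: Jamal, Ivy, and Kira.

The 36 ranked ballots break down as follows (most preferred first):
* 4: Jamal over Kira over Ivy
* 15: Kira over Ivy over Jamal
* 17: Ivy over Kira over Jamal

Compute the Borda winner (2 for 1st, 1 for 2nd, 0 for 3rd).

Jamal: 4×2 + 15×0 + 17×0 = 8
Ivy: 4×0 + 15×1 + 17×2 = 49
Kira: 4×1 + 15×2 + 17×1 = 51

Kira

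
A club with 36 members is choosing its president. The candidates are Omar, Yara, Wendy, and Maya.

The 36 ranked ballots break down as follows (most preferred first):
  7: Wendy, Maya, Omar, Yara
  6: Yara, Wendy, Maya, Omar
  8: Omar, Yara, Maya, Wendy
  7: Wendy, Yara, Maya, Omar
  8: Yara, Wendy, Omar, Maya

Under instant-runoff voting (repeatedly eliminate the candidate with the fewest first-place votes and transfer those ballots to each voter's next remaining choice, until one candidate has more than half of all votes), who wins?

Round 1: Omar 8, Yara 14, Wendy 14, Maya 0. Maya eliminated.
Round 2: Omar 8, Yara 14, Wendy 14. Omar eliminated.
Round 3: Yara 22, Wendy 14. Yara has a majority (≥19).

Yara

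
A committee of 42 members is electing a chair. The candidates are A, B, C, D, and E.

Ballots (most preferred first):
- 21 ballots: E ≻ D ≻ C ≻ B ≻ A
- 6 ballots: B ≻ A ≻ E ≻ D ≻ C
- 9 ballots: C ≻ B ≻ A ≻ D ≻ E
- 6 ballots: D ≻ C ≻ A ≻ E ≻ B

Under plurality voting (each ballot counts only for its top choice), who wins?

E

First-place votes: A 0, B 6, C 9, D 6, E 21.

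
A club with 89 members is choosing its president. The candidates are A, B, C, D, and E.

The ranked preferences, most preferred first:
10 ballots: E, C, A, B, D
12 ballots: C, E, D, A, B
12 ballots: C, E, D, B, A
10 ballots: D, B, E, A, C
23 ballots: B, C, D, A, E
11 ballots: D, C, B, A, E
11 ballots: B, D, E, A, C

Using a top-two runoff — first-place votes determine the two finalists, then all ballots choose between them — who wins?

Round 1 first-place votes: A 0, B 34, C 24, D 21, E 10. B and C advance.
Runoff: B is ranked above C on 44 ballots, C above B on 45.

C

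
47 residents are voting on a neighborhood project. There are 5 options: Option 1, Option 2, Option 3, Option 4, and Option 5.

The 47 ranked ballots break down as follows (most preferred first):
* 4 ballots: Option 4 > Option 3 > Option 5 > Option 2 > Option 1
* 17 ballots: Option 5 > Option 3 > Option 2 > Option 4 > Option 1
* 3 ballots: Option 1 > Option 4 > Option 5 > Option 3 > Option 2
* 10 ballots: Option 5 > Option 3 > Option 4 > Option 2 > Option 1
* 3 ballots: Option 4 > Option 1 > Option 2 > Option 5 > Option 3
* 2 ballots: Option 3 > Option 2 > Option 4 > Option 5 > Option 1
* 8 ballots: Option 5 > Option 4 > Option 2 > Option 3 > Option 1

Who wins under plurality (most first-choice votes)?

First-place votes: Option 1 3, Option 2 0, Option 3 2, Option 4 7, Option 5 35.

Option 5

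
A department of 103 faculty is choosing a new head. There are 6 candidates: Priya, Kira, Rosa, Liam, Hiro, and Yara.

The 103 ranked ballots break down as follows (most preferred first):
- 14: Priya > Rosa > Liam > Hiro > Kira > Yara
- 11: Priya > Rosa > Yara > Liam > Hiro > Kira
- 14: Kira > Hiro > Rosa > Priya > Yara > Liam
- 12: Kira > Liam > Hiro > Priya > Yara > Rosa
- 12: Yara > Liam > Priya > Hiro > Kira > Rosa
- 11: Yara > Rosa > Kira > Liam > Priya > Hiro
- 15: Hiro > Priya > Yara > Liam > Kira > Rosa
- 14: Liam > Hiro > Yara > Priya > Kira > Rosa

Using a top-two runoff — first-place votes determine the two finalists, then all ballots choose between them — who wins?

Priya

Round 1 first-place votes: Priya 25, Kira 26, Rosa 0, Liam 14, Hiro 15, Yara 23. Kira and Priya advance.
Runoff: Kira is ranked above Priya on 37 ballots, Priya above Kira on 66.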